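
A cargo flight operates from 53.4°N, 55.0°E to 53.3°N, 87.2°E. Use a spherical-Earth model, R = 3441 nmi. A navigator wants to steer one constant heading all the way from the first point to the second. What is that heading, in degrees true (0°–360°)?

90.3°

Meridional parts: M(φ₁)=+1.1065, M(φ₂)=+1.1036 → ΔM = -0.0029;  Δλ = +0.5620 rad
tan C = Δλ / ΔM = -192.2098 → C = 90.30°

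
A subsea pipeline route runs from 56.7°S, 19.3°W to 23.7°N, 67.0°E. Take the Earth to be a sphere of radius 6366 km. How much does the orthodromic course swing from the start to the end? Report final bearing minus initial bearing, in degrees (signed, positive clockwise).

-38.4°

At departure: θ₁ = atan2(sin Δλ cos φ₂, cos φ₁ sin φ₂ − sin φ₁ cos φ₂ cos Δλ) = 73.53°
At arrival: θ₂ = atan2(sin Δλ cos φ₁, −cos φ₂ sin φ₁ + sin φ₂ cos φ₁ cos Δλ) = 35.10°
Δθ = θ₂ − θ₁ = -38.4°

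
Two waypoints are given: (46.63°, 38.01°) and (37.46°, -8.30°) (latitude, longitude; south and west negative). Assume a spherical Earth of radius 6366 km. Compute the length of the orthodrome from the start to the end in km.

Haversine: a = sin²(Δφ/2)+cos φ₁ cos φ₂ sin²(Δλ/2) = 0.09067;  σ = 2·atan2(√a,√(1−a))
σ = 35.050° → d = Rσ = 6366·0.61173 = 3894 km

3894 km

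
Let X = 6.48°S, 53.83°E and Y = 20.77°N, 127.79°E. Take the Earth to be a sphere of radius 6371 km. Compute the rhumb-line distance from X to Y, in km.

8630 km

Rhumb course C = atan2(Δλ, Δψ) with Δψ = ln[tan(π/4+φ₂/2)/tan(π/4+φ₁/2)] = +0.4841, Δλ = +1.2908 → C = 69.44°
d = R·|Δφ| / |cos C| = 6371·0.47560 / 0.35112 = 8630 km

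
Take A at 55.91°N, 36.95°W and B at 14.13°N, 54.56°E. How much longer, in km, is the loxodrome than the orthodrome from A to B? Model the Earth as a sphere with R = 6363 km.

Great circle: cos σ = sin φ₁ sin φ₂ + cos φ₁ cos φ₂ cos Δλ,  σ = 1.3818 rad → d_gc = 8792.55 km
Rhumb line: Δψ = -0.9331, q = Δφ/Δψ = 0.7815, d_rh = R√(Δφ²+q²Δλ²) = 9198.03 km
Excess = 9198.03 − 8792.55 = 405.48 ≈ 405 km

405 km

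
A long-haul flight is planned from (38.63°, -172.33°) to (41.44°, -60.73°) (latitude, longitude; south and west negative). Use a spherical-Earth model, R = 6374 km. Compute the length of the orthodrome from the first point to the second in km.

Haversine: a = sin²(Δφ/2)+cos φ₁ cos φ₂ sin²(Δλ/2) = 0.40120;  σ = 2·atan2(√a,√(1−a))
σ = 78.604° → d = Rσ = 6374·1.37189 = 8744 km

8744 km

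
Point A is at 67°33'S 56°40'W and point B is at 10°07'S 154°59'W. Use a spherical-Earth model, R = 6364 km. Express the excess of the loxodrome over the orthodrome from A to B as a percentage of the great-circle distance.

Great circle: σ = 1.4626 rad → d_gc = Rσ = 9308.1 km
Rhumb: Δφ = +1.0024, Δλ = -1.7159, Δψ = +1.4397, q = Δφ/Δψ = 0.6963 → d_rh = R√(Δφ²+q²Δλ²) = 9925.1 km
Excess = (9925.1 − 9308.1) / 9308.1 = 617.0 / 9308.1 = 6.63% ≈ 6.6%

6.6%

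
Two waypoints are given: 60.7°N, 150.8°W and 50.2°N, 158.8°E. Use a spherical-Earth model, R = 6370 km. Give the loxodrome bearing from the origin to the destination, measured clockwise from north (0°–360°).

Meridional parts: M(φ₁)=+1.3417, M(φ₂)=+1.0161 → ΔM = -0.3255;  Δλ = -0.8796 rad
tan C = Δλ / ΔM = +2.7022 → C = 249.69°

249.7°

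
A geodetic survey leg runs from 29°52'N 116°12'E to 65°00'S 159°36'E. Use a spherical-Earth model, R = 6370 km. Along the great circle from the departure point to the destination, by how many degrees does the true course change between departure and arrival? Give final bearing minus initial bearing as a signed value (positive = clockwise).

-20.1°

Initial bearing θ₁ = atan2(sin Δλ cos φ₂, cos φ₁ sin φ₂ − sin φ₁ cos φ₂ cos Δλ) = 162.81°
Final bearing θ₂ = (initial bearing from the destination back to the start) + 180° = 142.68°
Δθ = θ₂ − θ₁ = -20.1°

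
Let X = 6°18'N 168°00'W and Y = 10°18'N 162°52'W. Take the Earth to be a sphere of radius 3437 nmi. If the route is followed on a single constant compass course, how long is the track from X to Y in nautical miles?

388 nmi

Rhumb course C = atan2(Δλ, Δψ) with Δψ = ln[tan(π/4+φ₂/2)/tan(π/4+φ₁/2)] = +0.0706, Δλ = +0.0896 → C = 51.77°
d = R·|Δφ| / |cos C| = 3437·0.06981 / 0.61875 = 388 nmi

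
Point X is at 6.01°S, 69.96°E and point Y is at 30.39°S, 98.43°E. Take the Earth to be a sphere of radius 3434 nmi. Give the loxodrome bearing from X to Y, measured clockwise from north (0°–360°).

Δψ = ln[tan(π/4+φ₂/2)/tan(π/4+φ₁/2)] = -0.4521
Δλ = +0.4969 rad (taken the short way round)
course = atan2(Δλ, Δψ) = 132.30°

132.3°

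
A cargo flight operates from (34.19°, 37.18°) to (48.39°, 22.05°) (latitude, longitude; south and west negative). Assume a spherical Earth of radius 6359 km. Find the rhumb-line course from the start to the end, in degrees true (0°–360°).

321.5°

Meridional parts: M(φ₁)=+0.6357, M(φ₂)=+0.9677 → ΔM = +0.3320;  Δλ = -0.2641 rad
tan C = Δλ / ΔM = -0.7953 → C = 321.50°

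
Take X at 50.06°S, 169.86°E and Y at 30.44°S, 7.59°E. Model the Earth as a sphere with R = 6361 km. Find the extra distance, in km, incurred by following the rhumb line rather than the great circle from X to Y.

2881 km

Great circle: cos σ = sin φ₁ sin φ₂ + cos φ₁ cos φ₂ cos Δλ,  σ = 1.7100 rad → d_gc = 10877.3 km
Rhumb line: Δψ = +0.4541, q = Δφ/Δψ = 0.7541, d_rh = R√(Δφ²+q²Δλ²) = 13758.1 km
Excess = 13758.1 − 10877.3 = 2880.8 ≈ 2881 km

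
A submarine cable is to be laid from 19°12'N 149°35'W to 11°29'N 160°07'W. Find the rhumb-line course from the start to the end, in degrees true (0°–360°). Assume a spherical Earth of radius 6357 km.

232.8°

Δψ = ln[tan(π/4+φ₂/2)/tan(π/4+φ₁/2)] = -0.1398
Δλ = -0.1838 rad (taken the short way round)
course = atan2(Δλ, Δψ) = 232.75°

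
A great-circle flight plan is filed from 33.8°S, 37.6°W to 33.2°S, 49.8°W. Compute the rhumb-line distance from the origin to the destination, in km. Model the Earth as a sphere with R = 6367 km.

1132 km

Δψ = ln[tan(π/4+φ₂/2)/tan(π/4+φ₁/2)] = +0.0126;  Δφ = +0.0105 rad,  Δλ = -0.2129 rad
q = Δφ/Δψ = 0.8339
d = R·√(Δφ² + q²Δλ²) = 6367·0.17787 = 1132 km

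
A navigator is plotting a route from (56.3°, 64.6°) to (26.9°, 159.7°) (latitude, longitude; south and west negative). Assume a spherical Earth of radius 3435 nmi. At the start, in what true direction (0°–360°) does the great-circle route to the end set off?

70.4°

N = sin Δλ·cos φ₂ = +0.8883;  D = cos φ₁ sin φ₂ − sin φ₁ cos φ₂ cos Δλ = +0.3170
initial course = atan2(N, D) = 70.36°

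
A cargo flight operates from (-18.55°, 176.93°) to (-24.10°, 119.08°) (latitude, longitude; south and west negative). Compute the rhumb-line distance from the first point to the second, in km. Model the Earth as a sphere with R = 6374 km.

6024 km

Rhumb course C = atan2(Δλ, Δψ) with Δψ = ln[tan(π/4+φ₂/2)/tan(π/4+φ₁/2)] = -0.1040, Δλ = -1.0097 → C = 264.12°
d = R·|Δφ| / |cos C| = 6374·0.09687 / 0.10250 = 6024 km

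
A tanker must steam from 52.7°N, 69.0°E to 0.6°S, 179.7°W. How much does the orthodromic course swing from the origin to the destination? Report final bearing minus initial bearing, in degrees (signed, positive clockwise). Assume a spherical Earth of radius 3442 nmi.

At departure: θ₁ = atan2(sin Δλ cos φ₂, cos φ₁ sin φ₂ − sin φ₁ cos φ₂ cos Δλ) = 73.13°
At arrival: θ₂ = atan2(sin Δλ cos φ₁, −cos φ₂ sin φ₁ + sin φ₂ cos φ₁ cos Δλ) = 144.55°
Δθ = θ₂ − θ₁ = +71.4°

+71.4°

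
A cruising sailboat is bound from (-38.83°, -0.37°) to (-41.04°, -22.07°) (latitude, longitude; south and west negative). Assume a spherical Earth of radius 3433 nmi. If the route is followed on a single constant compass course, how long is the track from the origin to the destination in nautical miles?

Δψ = ln[tan(π/4+φ₂/2)/tan(π/4+φ₁/2)] = -0.0503;  Δφ = -0.0386 rad,  Δλ = -0.3787 rad
q = Δφ/Δψ = 0.7667
d = R·√(Δφ² + q²Δλ²) = 3433·0.29291 = 1006 nmi

1006 nmi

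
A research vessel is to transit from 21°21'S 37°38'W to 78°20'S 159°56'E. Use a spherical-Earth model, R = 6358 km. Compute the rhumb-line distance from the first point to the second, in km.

11360 km

Δψ = ln[tan(π/4+φ₂/2)/tan(π/4+φ₁/2)] = -1.8996;  Δφ = -0.9945 rad,  Δλ = -2.8350 rad
q = Δφ/Δψ = 0.5236
d = R·√(Δφ² + q²Δλ²) = 6358·1.78667 = 11360 km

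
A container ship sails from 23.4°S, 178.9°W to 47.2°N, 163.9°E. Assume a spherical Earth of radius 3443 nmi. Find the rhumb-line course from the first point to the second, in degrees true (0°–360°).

Meridional parts: M(φ₁)=-0.4203, M(φ₂)=+0.9368 → ΔM = +1.3570;  Δλ = -0.3002 rad
tan C = Δλ / ΔM = -0.2212 → C = 347.53°

347.5°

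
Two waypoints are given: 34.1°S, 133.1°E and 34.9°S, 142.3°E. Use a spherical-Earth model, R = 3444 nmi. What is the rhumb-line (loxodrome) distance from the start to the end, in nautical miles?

458 nmi

Δψ = ln[tan(π/4+φ₂/2)/tan(π/4+φ₁/2)] = -0.0169;  Δφ = -0.0140 rad,  Δλ = +0.1606 rad
q = Δφ/Δψ = 0.8241
d = R·√(Δφ² + q²Δλ²) = 3444·0.13306 = 458 nmi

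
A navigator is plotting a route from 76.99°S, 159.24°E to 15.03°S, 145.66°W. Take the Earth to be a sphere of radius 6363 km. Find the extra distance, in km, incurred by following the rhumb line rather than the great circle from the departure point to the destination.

172 km

Great circle: cos σ = sin φ₁ sin φ₂ + cos φ₁ cos φ₂ cos Δλ,  σ = 1.1842 rad → d_gc = 7534.9 km
Rhumb line: Δψ = +1.9060, q = Δφ/Δψ = 0.5674, d_rh = R√(Δφ²+q²Δλ²) = 7707.3 km
Excess = 7707.3 − 7534.9 = 172.4 ≈ 172 km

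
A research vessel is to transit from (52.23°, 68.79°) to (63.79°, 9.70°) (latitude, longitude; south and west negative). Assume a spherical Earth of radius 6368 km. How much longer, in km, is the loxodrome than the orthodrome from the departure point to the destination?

Great circle: cos σ = sin φ₁ sin φ₂ + cos φ₁ cos φ₂ cos Δλ,  σ = 0.5583 rad → d_gc = 3555.20 km
Rhumb line: Δψ = +0.3849, q = Δφ/Δψ = 0.5242, d_rh = R√(Δφ²+q²Δλ²) = 3674.67 km
Excess = 3674.67 − 3555.20 = 119.47 ≈ 119 km

119 km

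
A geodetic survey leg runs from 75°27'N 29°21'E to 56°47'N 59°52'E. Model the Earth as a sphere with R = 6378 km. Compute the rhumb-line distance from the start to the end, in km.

Rhumb course C = atan2(Δλ, Δψ) with Δψ = ln[tan(π/4+φ₂/2)/tan(π/4+φ₁/2)] = -0.8486, Δλ = +0.5326 → C = 147.89°
d = R·|Δφ| / |cos C| = 6378·0.32579 / 0.84700 = 2453 km

2453 km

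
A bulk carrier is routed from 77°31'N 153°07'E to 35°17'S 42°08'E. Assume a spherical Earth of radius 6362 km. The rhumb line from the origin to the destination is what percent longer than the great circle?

5.6%

Great circle: σ = 2.2487 rad → d_gc = Rσ = 14306.1 km
Rhumb: Δφ = -1.9687, Δλ = -1.9370, Δψ = -2.8719, q = Δφ/Δψ = 0.6855 → d_rh = R√(Δφ²+q²Δλ²) = 15107.7 km
Excess = (15107.7 − 14306.1) / 14306.1 = 801.6 / 14306.1 = 5.60% ≈ 5.6%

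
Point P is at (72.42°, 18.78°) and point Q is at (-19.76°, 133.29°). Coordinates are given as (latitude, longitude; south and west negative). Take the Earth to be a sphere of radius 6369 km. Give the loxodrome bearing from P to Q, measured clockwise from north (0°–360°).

138.0°

Meridional parts: M(φ₁)=+1.8667, M(φ₂)=-0.3519 → ΔM = -2.2186;  Δλ = +1.9986 rad
tan C = Δλ / ΔM = -0.9008 → C = 137.99°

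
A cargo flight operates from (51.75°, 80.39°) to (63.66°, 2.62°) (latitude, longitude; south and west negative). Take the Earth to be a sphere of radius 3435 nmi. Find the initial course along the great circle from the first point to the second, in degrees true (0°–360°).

N = sin Δλ·cos φ₂ = -0.4336;  D = cos φ₁ sin φ₂ − sin φ₁ cos φ₂ cos Δλ = +0.4810
initial course = atan2(N, D) = 317.97°

318.0°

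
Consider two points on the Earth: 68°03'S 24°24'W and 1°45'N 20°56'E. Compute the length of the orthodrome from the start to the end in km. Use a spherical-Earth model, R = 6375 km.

8506 km

Haversine: a = sin²(Δφ/2)+cos φ₁ cos φ₂ sin²(Δλ/2) = 0.38284;  σ = 2·atan2(√a,√(1−a))
σ = 76.448° → d = Rσ = 6375·1.33427 = 8506 km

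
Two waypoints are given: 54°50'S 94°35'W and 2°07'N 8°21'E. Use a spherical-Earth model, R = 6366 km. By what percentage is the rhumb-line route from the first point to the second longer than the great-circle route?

4.2%

Great circle: σ = 1.7305 rad → d_gc = Rσ = 11016.3 km
Rhumb: Δφ = +0.9940, Δλ = +1.7965, Δψ = +1.1861, q = Δφ/Δψ = 0.8380 → d_rh = R√(Δφ²+q²Δλ²) = 11484.3 km
Excess = (11484.3 − 11016.3) / 11016.3 = 468.0 / 11016.3 = 4.248% ≈ 4.2%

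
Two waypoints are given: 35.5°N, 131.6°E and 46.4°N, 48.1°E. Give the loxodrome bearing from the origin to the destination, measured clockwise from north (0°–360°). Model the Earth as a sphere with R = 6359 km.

Meridional parts: M(φ₁)=+0.6635, M(φ₂)=+0.9164 → ΔM = +0.2528;  Δλ = -1.4573 rad
tan C = Δλ / ΔM = -5.7639 → C = 279.84°

279.8°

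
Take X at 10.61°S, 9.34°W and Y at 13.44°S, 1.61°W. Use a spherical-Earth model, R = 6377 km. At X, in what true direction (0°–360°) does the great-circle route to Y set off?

θ = atan2( sin Δλ·cos φ₂ ,  cos φ₁ sin φ₂ − sin φ₁ cos φ₂ cos Δλ )
  = atan2(+0.1308, -0.0510) = 111.30°

111.3°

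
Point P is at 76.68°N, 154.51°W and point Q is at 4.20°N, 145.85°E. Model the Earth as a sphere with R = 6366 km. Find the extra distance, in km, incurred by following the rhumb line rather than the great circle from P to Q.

211 km

Great circle: cos σ = sin φ₁ sin φ₂ + cos φ₁ cos φ₂ cos Δλ,  σ = 1.3823 rad → d_gc = 8799.6 km
Rhumb line: Δψ = -2.0742, q = Δφ/Δψ = 0.6099, d_rh = R√(Δφ²+q²Δλ²) = 9010.2 km
Excess = 9010.2 − 8799.6 = 210.6 ≈ 211 km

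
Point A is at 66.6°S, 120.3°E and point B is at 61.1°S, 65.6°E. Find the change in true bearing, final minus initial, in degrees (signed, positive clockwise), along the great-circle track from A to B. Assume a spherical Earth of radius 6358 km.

+49.9°

At departure: θ₁ = atan2(sin Δλ cos φ₂, cos φ₁ sin φ₂ − sin φ₁ cos φ₂ cos Δλ) = 256.95°
At arrival: θ₂ = atan2(sin Δλ cos φ₁, −cos φ₂ sin φ₁ + sin φ₂ cos φ₁ cos Δλ) = 306.82°
Δθ = θ₂ − θ₁ = +49.9°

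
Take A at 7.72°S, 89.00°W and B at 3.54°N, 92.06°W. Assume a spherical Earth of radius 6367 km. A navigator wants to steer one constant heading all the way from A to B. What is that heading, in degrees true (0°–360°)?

344.8°

Meridional parts: M(φ₁)=-0.1351, M(φ₂)=+0.0618 → ΔM = +0.1970;  Δλ = -0.0534 rad
tan C = Δλ / ΔM = -0.2711 → C = 344.83°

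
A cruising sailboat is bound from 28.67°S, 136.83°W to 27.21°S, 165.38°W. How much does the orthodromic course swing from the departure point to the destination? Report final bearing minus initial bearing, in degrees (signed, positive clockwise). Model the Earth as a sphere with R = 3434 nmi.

At departure: θ₁ = atan2(sin Δλ cos φ₂, cos φ₁ sin φ₂ − sin φ₁ cos φ₂ cos Δλ) = 266.45°
At arrival: θ₂ = atan2(sin Δλ cos φ₁, −cos φ₂ sin φ₁ + sin φ₂ cos φ₁ cos Δλ) = 280.04°
Δθ = θ₂ − θ₁ = +13.6°

+13.6°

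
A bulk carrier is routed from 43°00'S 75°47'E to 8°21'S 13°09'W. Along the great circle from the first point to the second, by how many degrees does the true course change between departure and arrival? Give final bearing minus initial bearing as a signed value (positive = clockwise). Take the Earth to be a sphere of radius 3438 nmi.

+48.0°

Initial bearing θ₁ = atan2(sin Δλ cos φ₂, cos φ₁ sin φ₂ − sin φ₁ cos φ₂ cos Δλ) = 264.59°
Final bearing θ₂ = (initial bearing from the destination back to the start) + 180° = 312.62°
Δθ = θ₂ − θ₁ = +48.0°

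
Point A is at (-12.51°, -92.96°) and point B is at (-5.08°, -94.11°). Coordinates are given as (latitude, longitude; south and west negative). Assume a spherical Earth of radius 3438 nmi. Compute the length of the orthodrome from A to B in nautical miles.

451 nmi

cos σ = sin φ₁ sin φ₂ + cos φ₁ cos φ₂ cos Δλ
      = sin(-12.51°)sin(-5.08°) + cos(-12.51°)cos(-5.08°)cos(-1.15°) = 0.9914
σ = 7.516° → d = Rσ = 3438·0.13118 = 451 nmi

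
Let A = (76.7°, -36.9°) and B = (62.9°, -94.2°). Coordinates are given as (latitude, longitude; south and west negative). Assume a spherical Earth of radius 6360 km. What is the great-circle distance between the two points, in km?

2513 km

cos σ = sin φ₁ sin φ₂ + cos φ₁ cos φ₂ cos Δλ
      = sin(76.70°)sin(62.90°) + cos(76.70°)cos(62.90°)cos(-57.30°) = 0.9230
σ = 22.638° → d = Rσ = 6360·0.39511 = 2513 km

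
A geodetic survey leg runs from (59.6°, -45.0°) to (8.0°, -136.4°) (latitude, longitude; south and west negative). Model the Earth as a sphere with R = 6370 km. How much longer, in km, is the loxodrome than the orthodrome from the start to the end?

Great circle: cos σ = sin φ₁ sin φ₂ + cos φ₁ cos φ₂ cos Δλ,  σ = 1.4628 rad → d_gc = 9318.0 km
Rhumb line: Δψ = -1.1630, q = Δφ/Δψ = 0.7744, d_rh = R√(Δφ²+q²Δλ²) = 9738.0 km
Excess = 9738.0 − 9318.0 = 420.0 ≈ 420 km

420 km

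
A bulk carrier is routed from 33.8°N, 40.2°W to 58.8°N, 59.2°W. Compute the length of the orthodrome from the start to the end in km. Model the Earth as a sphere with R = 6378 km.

3118 km

Haversine: a = sin²(Δφ/2)+cos φ₁ cos φ₂ sin²(Δλ/2) = 0.05857;  σ = 2·atan2(√a,√(1−a))
σ = 28.011° → d = Rσ = 6378·0.48889 = 3118 km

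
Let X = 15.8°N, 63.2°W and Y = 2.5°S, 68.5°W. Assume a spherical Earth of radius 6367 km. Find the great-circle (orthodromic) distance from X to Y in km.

Haversine: a = sin²(Δφ/2)+cos φ₁ cos φ₂ sin²(Δλ/2) = 0.02734;  σ = 2·atan2(√a,√(1−a))
σ = 19.036° → d = Rσ = 6367·0.33224 = 2115 km

2115 km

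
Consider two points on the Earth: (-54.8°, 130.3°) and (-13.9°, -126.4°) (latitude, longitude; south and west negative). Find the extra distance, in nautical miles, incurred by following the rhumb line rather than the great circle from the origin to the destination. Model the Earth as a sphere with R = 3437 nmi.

Great circle: cos σ = sin φ₁ sin φ₂ + cos φ₁ cos φ₂ cos Δλ,  σ = 1.5032 rad → d_gc = 5166.39 nmi
Rhumb line: Δψ = +0.9031, q = Δφ/Δψ = 0.7904, d_rh = R√(Δφ²+q²Δλ²) = 5477.93 nmi
Excess = 5477.93 − 5166.39 = 311.54 ≈ 312 nmi

312 nmi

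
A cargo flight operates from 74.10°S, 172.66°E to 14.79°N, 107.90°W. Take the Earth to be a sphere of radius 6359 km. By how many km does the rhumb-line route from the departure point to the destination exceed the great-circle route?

368 km

Great circle: cos σ = sin φ₁ sin φ₂ + cos φ₁ cos φ₂ cos Δλ,  σ = 1.7691 rad → d_gc = 11249.4 km
Rhumb line: Δψ = +2.2297, q = Δφ/Δψ = 0.6958, d_rh = R√(Δφ²+q²Δλ²) = 11617.4 km
Excess = 11617.4 − 11249.4 = 368.0 ≈ 368 km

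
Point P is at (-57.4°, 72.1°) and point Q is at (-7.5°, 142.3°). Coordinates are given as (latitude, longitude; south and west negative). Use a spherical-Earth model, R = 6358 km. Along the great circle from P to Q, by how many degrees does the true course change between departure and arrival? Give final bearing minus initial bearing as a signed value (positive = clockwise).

At departure: θ₁ = atan2(sin Δλ cos φ₂, cos φ₁ sin φ₂ − sin φ₁ cos φ₂ cos Δλ) = 77.16°
At arrival: θ₂ = atan2(sin Δλ cos φ₁, −cos φ₂ sin φ₁ + sin φ₂ cos φ₁ cos Δλ) = 31.99°
Δθ = θ₂ − θ₁ = -45.2°

-45.2°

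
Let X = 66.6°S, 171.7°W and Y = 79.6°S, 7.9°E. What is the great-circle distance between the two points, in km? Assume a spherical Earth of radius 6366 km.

3755 km

cos σ = sin φ₁ sin φ₂ + cos φ₁ cos φ₂ cos Δλ
      = sin(-66.60°)sin(-79.60°) + cos(-66.60°)cos(-79.60°)cos(179.60°) = 0.8310
σ = 33.800° → d = Rσ = 6366·0.58992 = 3755 km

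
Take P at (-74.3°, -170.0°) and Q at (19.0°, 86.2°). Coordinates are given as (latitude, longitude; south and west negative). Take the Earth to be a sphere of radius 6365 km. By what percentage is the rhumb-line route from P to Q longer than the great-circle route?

5.7%

Great circle: σ = 1.9546 rad → d_gc = Rσ = 12441.0 km
Rhumb: Δφ = +1.6284, Δλ = -1.8117, Δψ = +2.3193, q = Δφ/Δψ = 0.7021 → d_rh = R√(Δφ²+q²Δλ²) = 13152.0 km
Excess = (13152.0 − 12441.0) / 12441.0 = 711.0 / 12441.0 = 5.71% ≈ 5.7%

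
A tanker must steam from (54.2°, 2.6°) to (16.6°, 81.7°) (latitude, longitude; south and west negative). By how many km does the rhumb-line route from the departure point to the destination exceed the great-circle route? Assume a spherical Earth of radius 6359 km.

256 km

Great circle: cos σ = sin φ₁ sin φ₂ + cos φ₁ cos φ₂ cos Δλ,  σ = 1.2263 rad → d_gc = 7798.1 km
Rhumb line: Δψ = -0.8363, q = Δφ/Δψ = 0.7847, d_rh = R√(Δφ²+q²Δλ²) = 8054.5 km
Excess = 8054.5 − 7798.1 = 256.4 ≈ 256 km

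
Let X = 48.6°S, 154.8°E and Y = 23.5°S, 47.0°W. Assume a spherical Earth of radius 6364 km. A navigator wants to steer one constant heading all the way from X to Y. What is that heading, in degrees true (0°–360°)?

78.7°

Δψ = ln[tan(π/4+φ₂/2)/tan(π/4+φ₁/2)] = +0.5510
Δλ = +2.7611 rad (taken the short way round)
course = atan2(Δλ, Δψ) = 78.71°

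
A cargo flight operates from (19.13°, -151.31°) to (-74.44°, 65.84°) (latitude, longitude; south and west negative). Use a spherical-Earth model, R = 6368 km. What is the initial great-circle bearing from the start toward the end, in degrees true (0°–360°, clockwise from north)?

190.9°

N = sin Δλ·cos φ₂ = -0.1620;  D = cos φ₁ sin φ₂ − sin φ₁ cos φ₂ cos Δλ = -0.8401
initial course = atan2(N, D) = 190.91°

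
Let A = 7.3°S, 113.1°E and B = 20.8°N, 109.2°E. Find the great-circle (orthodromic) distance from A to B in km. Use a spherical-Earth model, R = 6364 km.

Haversine: a = sin²(Δφ/2)+cos φ₁ cos φ₂ sin²(Δλ/2) = 0.06001;  σ = 2·atan2(√a,√(1−a))
σ = 28.360° → d = Rσ = 6364·0.49498 = 3150 km

3150 km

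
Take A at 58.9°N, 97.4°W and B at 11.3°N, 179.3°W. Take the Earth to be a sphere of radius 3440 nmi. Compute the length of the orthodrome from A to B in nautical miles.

Haversine: a = sin²(Δφ/2)+cos φ₁ cos φ₂ sin²(Δλ/2) = 0.38042;  σ = 2·atan2(√a,√(1−a))
σ = 76.164° → d = Rσ = 3440·1.32930 = 4573 nmi

4573 nmi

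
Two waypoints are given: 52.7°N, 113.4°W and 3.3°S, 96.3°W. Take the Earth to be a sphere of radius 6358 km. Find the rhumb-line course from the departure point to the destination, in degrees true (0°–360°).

Δψ = ln[tan(π/4+φ₂/2)/tan(π/4+φ₁/2)] = -1.1438
Δλ = +0.2985 rad (taken the short way round)
course = atan2(Δλ, Δψ) = 165.38°

165.4°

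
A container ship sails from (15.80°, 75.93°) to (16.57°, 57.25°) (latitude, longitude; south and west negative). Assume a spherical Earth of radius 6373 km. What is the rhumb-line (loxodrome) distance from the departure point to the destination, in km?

Δψ = ln[tan(π/4+φ₂/2)/tan(π/4+φ₁/2)] = +0.0140;  Δφ = +0.0134 rad,  Δλ = -0.3260 rad
q = Δφ/Δψ = 0.9604
d = R·√(Δφ² + q²Δλ²) = 6373·0.31339 = 1997 km

1997 km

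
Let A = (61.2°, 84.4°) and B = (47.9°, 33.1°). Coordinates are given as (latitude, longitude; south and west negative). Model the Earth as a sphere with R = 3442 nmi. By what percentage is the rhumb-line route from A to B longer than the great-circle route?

2.3%

Great circle: σ = 0.5507 rad → d_gc = Rσ = 1895.6 nmi
Rhumb: Δφ = -0.2321, Δλ = -0.8954, Δψ = -0.4048, q = Δφ/Δψ = 0.5735 → d_rh = R√(Δφ²+q²Δλ²) = 1939.6 nmi
Excess = (1939.6 − 1895.6) / 1895.6 = 44.0 / 1895.6 = 2.32% ≈ 2.3%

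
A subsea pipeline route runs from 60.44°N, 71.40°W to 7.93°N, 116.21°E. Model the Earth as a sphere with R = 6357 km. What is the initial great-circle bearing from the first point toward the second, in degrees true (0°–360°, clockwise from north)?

N = sin Δλ·cos φ₂ = -0.1312;  D = cos φ₁ sin φ₂ − sin φ₁ cos φ₂ cos Δλ = +0.9220
initial course = atan2(N, D) = 351.90°

351.9°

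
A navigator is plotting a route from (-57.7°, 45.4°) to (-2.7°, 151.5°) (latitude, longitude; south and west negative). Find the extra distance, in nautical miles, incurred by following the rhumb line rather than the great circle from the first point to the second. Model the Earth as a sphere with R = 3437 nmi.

323 nmi

Great circle: cos σ = sin φ₁ sin φ₂ + cos φ₁ cos φ₂ cos Δλ,  σ = 1.6792 rad → d_gc = 5771.45 nmi
Rhumb line: Δψ = +1.1922, q = Δφ/Δψ = 0.8052, d_rh = R√(Δφ²+q²Δλ²) = 6094.92 nmi
Excess = 6094.92 − 5771.45 = 323.47 ≈ 323 nmi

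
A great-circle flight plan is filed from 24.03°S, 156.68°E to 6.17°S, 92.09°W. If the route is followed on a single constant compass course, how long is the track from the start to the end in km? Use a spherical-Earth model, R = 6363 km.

12035 km

Rhumb course C = atan2(Δλ, Δψ) with Δψ = ln[tan(π/4+φ₂/2)/tan(π/4+φ₁/2)] = +0.3244, Δλ = +1.9413 → C = 80.51°
d = R·|Δφ| / |cos C| = 6363·0.31172 / 0.16480 = 12035 km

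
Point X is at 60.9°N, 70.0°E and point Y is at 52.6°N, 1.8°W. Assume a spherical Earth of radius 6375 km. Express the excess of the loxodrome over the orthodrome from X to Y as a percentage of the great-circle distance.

Great circle: σ = 0.6658 rad → d_gc = Rσ = 4244.7 km
Rhumb: Δφ = -0.1449, Δλ = -1.2531, Δψ = -0.2655, q = Δφ/Δψ = 0.5456 → d_rh = R√(Δφ²+q²Δλ²) = 4455.2 km
Excess = (4455.2 − 4244.7) / 4244.7 = 210.5 / 4244.7 = 4.96% ≈ 5.0%

5.0%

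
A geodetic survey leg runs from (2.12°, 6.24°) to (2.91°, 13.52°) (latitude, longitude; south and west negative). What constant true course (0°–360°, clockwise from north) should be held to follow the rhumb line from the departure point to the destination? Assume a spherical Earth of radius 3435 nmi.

Meridional parts: M(φ₁)=+0.0370, M(φ₂)=+0.0508 → ΔM = +0.0138;  Δλ = +0.1271 rad
tan C = Δλ / ΔM = +9.2062 → C = 83.80°

83.8°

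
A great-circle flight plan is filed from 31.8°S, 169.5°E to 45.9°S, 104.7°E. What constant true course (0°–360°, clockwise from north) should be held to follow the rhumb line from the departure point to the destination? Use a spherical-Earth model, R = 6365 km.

Meridional parts: M(φ₁)=-0.5859, M(φ₂)=-0.9038 → ΔM = -0.3178;  Δλ = -1.1310 rad
tan C = Δλ / ΔM = +3.5583 → C = 254.30°

254.3°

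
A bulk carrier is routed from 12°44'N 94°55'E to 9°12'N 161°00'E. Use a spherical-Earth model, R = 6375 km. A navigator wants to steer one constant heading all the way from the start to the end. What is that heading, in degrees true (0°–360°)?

Δψ = ln[tan(π/4+φ₂/2)/tan(π/4+φ₁/2)] = -0.0628
Δλ = +1.1534 rad (taken the short way round)
course = atan2(Δλ, Δψ) = 93.12°

93.1°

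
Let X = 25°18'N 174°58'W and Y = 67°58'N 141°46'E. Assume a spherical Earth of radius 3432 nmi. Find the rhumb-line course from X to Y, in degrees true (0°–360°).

327.4°

Δψ = ln[tan(π/4+φ₂/2)/tan(π/4+φ₁/2)] = +1.1797
Δλ = -0.7551 rad (taken the short way round)
course = atan2(Δλ, Δψ) = 327.38°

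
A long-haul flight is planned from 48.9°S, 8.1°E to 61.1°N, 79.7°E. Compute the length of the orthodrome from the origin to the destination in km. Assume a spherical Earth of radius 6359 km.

cos σ = sin φ₁ sin φ₂ + cos φ₁ cos φ₂ cos Δλ
      = sin(-48.90°)sin(61.10°) + cos(-48.90°)cos(61.10°)cos(71.60°) = -0.5594
σ = 124.017° → d = Rσ = 6359·2.16450 = 13764 km

13764 km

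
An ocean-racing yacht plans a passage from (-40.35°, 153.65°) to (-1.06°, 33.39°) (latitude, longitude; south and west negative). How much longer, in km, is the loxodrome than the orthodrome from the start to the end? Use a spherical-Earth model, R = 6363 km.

Great circle: cos σ = sin φ₁ sin φ₂ + cos φ₁ cos φ₂ cos Δλ,  σ = 1.9520 rad → d_gc = 12420.3 km
Rhumb line: Δψ = +0.7524, q = Δφ/Δψ = 0.9114, d_rh = R√(Δφ²+q²Δλ²) = 12930.6 km
Excess = 12930.6 − 12420.3 = 510.3 ≈ 510 km

510 km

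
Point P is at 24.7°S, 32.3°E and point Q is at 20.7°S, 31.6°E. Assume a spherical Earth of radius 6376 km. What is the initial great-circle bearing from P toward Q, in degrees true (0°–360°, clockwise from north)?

θ = atan2( sin Δλ·cos φ₂ ,  cos φ₁ sin φ₂ − sin φ₁ cos φ₂ cos Δλ )
  = atan2(-0.0114, +0.0697) = 350.69°

350.7°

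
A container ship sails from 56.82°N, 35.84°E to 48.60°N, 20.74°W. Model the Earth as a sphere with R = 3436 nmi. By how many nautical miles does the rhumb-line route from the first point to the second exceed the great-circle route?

56 nmi

Great circle: cos σ = sin φ₁ sin φ₂ + cos φ₁ cos φ₂ cos Δλ,  σ = 0.5968 rad → d_gc = 2050.6 nmi
Rhumb line: Δψ = -0.2377, q = Δφ/Δψ = 0.6035, d_rh = R√(Δφ²+q²Δλ²) = 2106.3 nmi
Excess = 2106.3 − 2050.6 = 55.7 ≈ 56 nmi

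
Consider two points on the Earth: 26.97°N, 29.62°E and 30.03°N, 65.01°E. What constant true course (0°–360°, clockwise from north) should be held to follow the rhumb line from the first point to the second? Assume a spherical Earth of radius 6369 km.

84.4°

Δψ = ln[tan(π/4+φ₂/2)/tan(π/4+φ₁/2)] = +0.0608
Δλ = +0.6177 rad (taken the short way round)
course = atan2(Δλ, Δψ) = 84.38°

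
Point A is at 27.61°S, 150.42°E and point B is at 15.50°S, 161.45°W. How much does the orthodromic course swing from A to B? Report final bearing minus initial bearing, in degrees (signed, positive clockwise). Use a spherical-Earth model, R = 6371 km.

Initial bearing θ₁ = atan2(sin Δλ cos φ₂, cos φ₁ sin φ₂ − sin φ₁ cos φ₂ cos Δλ) = 85.12°
Final bearing θ₂ = (initial bearing from the destination back to the start) + 180° = 66.38°
Δθ = θ₂ − θ₁ = -18.7°

-18.7°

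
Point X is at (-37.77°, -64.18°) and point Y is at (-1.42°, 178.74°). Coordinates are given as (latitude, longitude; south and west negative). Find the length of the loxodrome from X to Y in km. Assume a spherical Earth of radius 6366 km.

Δψ = ln[tan(π/4+φ₂/2)/tan(π/4+φ₁/2)] = +0.6881;  Δφ = +0.6344 rad,  Δλ = -2.0434 rad
q = Δφ/Δψ = 0.9220
d = R·√(Δφ² + q²Δλ²) = 6366·1.98795 = 12655 km

12655 km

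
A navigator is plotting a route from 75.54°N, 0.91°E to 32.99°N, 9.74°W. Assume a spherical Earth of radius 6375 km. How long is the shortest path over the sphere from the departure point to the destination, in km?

Haversine: a = sin²(Δφ/2)+cos φ₁ cos φ₂ sin²(Δλ/2) = 0.13346;  σ = 2·atan2(√a,√(1−a))
σ = 42.855° → d = Rσ = 6375·0.74796 = 4768 km

4768 km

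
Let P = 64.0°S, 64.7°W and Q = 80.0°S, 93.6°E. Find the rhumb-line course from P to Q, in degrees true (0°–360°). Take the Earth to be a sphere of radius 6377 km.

Meridional parts: M(φ₁)=-1.4659, M(φ₂)=-2.4362 → ΔM = -0.9703;  Δλ = +2.7629 rad
tan C = Δλ / ΔM = -2.8473 → C = 109.35°

109.4°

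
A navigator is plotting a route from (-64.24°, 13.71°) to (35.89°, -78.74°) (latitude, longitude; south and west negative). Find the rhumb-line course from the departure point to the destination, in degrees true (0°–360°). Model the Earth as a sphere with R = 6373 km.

323.1°

Δψ = ln[tan(π/4+φ₂/2)/tan(π/4+φ₁/2)] = +2.1474
Δλ = -1.6136 rad (taken the short way round)
course = atan2(Δλ, Δψ) = 323.08°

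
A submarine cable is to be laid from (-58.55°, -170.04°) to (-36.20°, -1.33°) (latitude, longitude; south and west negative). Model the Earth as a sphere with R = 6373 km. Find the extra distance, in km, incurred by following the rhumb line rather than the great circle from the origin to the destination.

Great circle: cos σ = sin φ₁ sin φ₂ + cos φ₁ cos φ₂ cos Δλ,  σ = 1.4797 rad → d_gc = 9430.2 km
Rhumb line: Δψ = +0.5888, q = Δφ/Δψ = 0.6625, d_rh = R√(Δφ²+q²Δλ²) = 12677.9 km
Excess = 12677.9 − 9430.2 = 3247.7 ≈ 3248 km

3248 km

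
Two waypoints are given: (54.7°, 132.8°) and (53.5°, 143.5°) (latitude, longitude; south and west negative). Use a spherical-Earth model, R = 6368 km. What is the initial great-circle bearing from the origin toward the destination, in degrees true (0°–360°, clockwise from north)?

θ = atan2( sin Δλ·cos φ₂ ,  cos φ₁ sin φ₂ − sin φ₁ cos φ₂ cos Δλ )
  = atan2(+0.1104, -0.0125) = 96.46°

96.5°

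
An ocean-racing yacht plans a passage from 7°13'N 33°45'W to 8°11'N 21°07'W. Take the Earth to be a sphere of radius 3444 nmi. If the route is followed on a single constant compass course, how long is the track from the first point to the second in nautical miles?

755 nmi

Rhumb course C = atan2(Δλ, Δψ) with Δψ = ln[tan(π/4+φ₂/2)/tan(π/4+φ₁/2)] = +0.0170, Δλ = +0.2205 → C = 85.58°
d = R·|Δφ| / |cos C| = 3444·0.01687 / 0.07699 = 755 nmi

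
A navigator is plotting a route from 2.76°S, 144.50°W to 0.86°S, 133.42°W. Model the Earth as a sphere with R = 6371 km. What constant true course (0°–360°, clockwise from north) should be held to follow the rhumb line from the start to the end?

Meridional parts: M(φ₁)=-0.0482, M(φ₂)=-0.0150 → ΔM = +0.0332;  Δλ = +0.1934 rad
tan C = Δλ / ΔM = +5.8284 → C = 80.26°

80.3°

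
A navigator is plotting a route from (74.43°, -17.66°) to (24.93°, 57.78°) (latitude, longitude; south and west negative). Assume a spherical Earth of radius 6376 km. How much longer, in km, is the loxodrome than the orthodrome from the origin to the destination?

331 km

Great circle: cos σ = sin φ₁ sin φ₂ + cos φ₁ cos φ₂ cos Δλ,  σ = 1.0846 rad → d_gc = 6915.6 km
Rhumb line: Δψ = -1.5403, q = Δφ/Δψ = 0.5609, d_rh = R√(Δφ²+q²Δλ²) = 7246.7 km
Excess = 7246.7 − 6915.6 = 331.1 ≈ 331 km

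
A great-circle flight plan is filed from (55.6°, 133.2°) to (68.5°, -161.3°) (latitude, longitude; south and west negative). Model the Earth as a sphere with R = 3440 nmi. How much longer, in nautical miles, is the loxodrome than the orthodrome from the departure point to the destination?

85 nmi

Great circle: cos σ = sin φ₁ sin φ₂ + cos φ₁ cos φ₂ cos Δλ,  σ = 0.5480 rad → d_gc = 1885.1 nmi
Rhumb line: Δψ = +0.4889, q = Δφ/Δψ = 0.4606, d_rh = R√(Δφ²+q²Δλ²) = 1969.8 nmi
Excess = 1969.8 − 1885.1 = 84.7 ≈ 85 nmi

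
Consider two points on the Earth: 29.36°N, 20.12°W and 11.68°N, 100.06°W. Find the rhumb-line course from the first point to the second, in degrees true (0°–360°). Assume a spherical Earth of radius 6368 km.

256.6°

Δψ = ln[tan(π/4+φ₂/2)/tan(π/4+φ₁/2)] = -0.3312
Δλ = -1.3952 rad (taken the short way round)
course = atan2(Δλ, Δψ) = 256.65°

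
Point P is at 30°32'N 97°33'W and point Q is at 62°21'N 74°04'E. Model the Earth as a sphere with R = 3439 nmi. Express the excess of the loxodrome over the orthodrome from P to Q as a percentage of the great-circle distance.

35.3%

Great circle: σ = 1.5162 rad → d_gc = Rσ = 5214.2 nmi
Rhumb: Δφ = +0.5553, Δλ = +2.9953, Δψ = +0.8420, q = Δφ/Δψ = 0.6595 → d_rh = R√(Δφ²+q²Δλ²) = 7056.8 nmi
Excess = (7056.8 − 5214.2) / 5214.2 = 1842.6 / 5214.2 = 35.34% ≈ 35.3%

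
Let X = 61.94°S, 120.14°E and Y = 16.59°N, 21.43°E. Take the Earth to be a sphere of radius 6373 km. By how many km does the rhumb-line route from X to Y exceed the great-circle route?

422 km

Great circle: cos σ = sin φ₁ sin φ₂ + cos φ₁ cos φ₂ cos Δλ,  σ = 1.8968 rad → d_gc = 12088.1 km
Rhumb line: Δψ = +1.6804, q = Δφ/Δψ = 0.8156, d_rh = R√(Δφ²+q²Δλ²) = 12509.7 km
Excess = 12509.7 − 12088.1 = 421.6 ≈ 422 km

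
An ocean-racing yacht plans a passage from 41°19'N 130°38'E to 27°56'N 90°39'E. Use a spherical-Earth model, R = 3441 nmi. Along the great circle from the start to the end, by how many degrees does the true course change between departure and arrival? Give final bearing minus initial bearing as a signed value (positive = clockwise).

At departure: θ₁ = atan2(sin Δλ cos φ₂, cos φ₁ sin φ₂ − sin φ₁ cos φ₂ cos Δλ) = 260.49°
At arrival: θ₂ = atan2(sin Δλ cos φ₁, −cos φ₂ sin φ₁ + sin φ₂ cos φ₁ cos Δλ) = 236.97°
Δθ = θ₂ − θ₁ = -23.5°

-23.5°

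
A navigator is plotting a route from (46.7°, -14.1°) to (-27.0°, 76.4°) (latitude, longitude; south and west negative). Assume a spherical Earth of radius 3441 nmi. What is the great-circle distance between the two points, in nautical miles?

cos σ = sin φ₁ sin φ₂ + cos φ₁ cos φ₂ cos Δλ
      = sin(46.70°)sin(-27.00°) + cos(46.70°)cos(-27.00°)cos(90.50°) = -0.3357
σ = 109.617° → d = Rσ = 3441·1.91318 = 6583 nmi

6583 nmi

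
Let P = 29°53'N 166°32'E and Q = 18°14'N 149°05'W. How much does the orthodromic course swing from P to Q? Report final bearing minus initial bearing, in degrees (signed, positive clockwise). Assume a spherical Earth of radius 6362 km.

Initial bearing θ₁ = atan2(sin Δλ cos φ₂, cos φ₁ sin φ₂ − sin φ₁ cos φ₂ cos Δλ) = 95.75°
Final bearing θ₂ = (initial bearing from the destination back to the start) + 180° = 114.73°
Δθ = θ₂ − θ₁ = +19.0°

+19.0°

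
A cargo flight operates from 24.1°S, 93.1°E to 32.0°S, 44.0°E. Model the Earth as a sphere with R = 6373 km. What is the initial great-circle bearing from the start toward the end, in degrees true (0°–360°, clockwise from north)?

248.2°

N = sin Δλ·cos φ₂ = -0.6410;  D = cos φ₁ sin φ₂ − sin φ₁ cos φ₂ cos Δλ = -0.2570
initial course = atan2(N, D) = 248.15°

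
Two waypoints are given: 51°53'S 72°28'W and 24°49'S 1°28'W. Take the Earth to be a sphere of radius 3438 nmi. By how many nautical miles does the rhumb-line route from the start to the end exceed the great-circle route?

101 nmi

Great circle: cos σ = sin φ₁ sin φ₂ + cos φ₁ cos φ₂ cos Δλ,  σ = 1.0326 rad → d_gc = 3550.0 nmi
Rhumb line: Δψ = +0.6155, q = Δφ/Δψ = 0.7675, d_rh = R√(Δφ²+q²Δλ²) = 3650.9 nmi
Excess = 3650.9 − 3550.0 = 100.9 ≈ 101 nmi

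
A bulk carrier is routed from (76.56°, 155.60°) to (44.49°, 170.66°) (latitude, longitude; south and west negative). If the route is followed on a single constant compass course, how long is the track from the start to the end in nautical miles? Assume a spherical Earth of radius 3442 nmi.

1967 nmi

Δψ = ln[tan(π/4+φ₂/2)/tan(π/4+φ₁/2)] = -1.2697;  Δφ = -0.5597 rad,  Δλ = +0.2628 rad
q = Δφ/Δψ = 0.4408
d = R·√(Δφ² + q²Δλ²) = 3442·0.57159 = 1967 nmi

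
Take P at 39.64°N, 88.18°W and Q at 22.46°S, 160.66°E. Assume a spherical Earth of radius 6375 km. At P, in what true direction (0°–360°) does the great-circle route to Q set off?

264.6°

θ = atan2( sin Δλ·cos φ₂ ,  cos φ₁ sin φ₂ − sin φ₁ cos φ₂ cos Δλ )
  = atan2(-0.8618, -0.0814) = 264.61°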